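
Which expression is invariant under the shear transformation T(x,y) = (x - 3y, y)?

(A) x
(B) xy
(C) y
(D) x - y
C

Under the shear T(x,y) = (x - 3y, y):
Substitute the transformed coordinates into each option and compare with the original:
(A) x  ->  (x - 3y) = x - 3y   [differs from x: not invariant]
(B) xy  ->  (x - 3y)(y) = xy - 3y^2   [differs from xy: not invariant]
(C) y  ->  (y) = y   [equals y: invariant]
(D) x - y  ->  (x - 3y) - (y) = x - 4y   [differs from x - y: not invariant]

Only option (C), y, is unchanged by the transformation.
A horizontal shear moves points parallel to the x-axis, so the y-coordinate (and any function of y alone) is unchanged.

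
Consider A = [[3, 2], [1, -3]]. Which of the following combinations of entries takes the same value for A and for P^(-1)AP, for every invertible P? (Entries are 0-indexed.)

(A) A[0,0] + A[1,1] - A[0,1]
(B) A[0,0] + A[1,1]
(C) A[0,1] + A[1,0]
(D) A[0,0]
B

A[0,0] + A[1,1] is the trace of A. By the cyclic property of the trace, tr(P^(-1)AP) = tr(APP^(-1)) = tr(A), so it is the same for every matrix similar to A.

The other combinations are not similarity invariants. For example, take P = [[2, 1], [1, 1]] (det P = 1), so P^(-1) = [[1, -1], [-1, 2]] and
B = P^(-1)AP = [[9, 7], [-10, -9]].
Evaluating each option on A and on B:
(A) A[0,0] + A[1,1] - A[0,1]: -2 for A, -7 for B -> changes
(B) A[0,0] + A[1,1]: 0 for A, 0 for B -> unchanged
(C) A[0,1] + A[1,0]: 3 for A, -3 for B -> changes
(D) A[0,0]: 3 for A, 9 for B -> changes

Only (B) A[0,0] + A[1,1] = 0 survives (and it does so for every P, not just this one), so it is the invariant.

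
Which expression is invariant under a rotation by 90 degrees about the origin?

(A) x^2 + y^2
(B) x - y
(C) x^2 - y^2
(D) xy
A

A rotation by 90 degrees sends (x, y) to (-y, x).
Substitute the transformed coordinates into each option and compare with the original:
(A) x^2 + y^2  ->  (-y)^2 + (x)^2 = x^2 + y^2   [equals x^2 + y^2: invariant]
(B) x - y  ->  (-y) - (x) = -x - y   [differs from x - y: not invariant]
(C) x^2 - y^2  ->  (-y)^2 - (x)^2 = -x^2 + y^2   [differs from x^2 - y^2: not invariant]
(D) xy  ->  (-y)(x) = -xy   [differs from xy: not invariant]

Only option (A), x^2 + y^2, is unchanged by the transformation.
Geometrically, x^2 + y^2 is the squared distance from the origin, which every rotation about the origin preserves.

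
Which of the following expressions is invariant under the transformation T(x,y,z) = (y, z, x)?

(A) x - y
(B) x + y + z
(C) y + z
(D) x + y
B

Apply T(x,y,z) = (y, z, x) to each option, i.e. replace (x, y, z) by the transformed coordinates.
Substitute the transformed coordinates into each option and compare with the original:
(A) x - y  ->  (y) - (z) = y - z   [differs from x - y: not invariant]
(B) x + y + z  ->  (y) + (z) + (x) = x + y + z   [equals x + y + z: invariant]
(C) y + z  ->  (z) + (x) = x + z   [differs from y + z: not invariant]
(D) x + y  ->  (y) + (z) = y + z   [differs from x + y: not invariant]

Only option (B), x + y + z, is unchanged by the transformation.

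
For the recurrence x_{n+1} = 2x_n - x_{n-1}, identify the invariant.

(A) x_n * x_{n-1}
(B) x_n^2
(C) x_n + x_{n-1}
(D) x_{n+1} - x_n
D

For the recurrence x_{n+1} = 2x_n - x_{n-1}:

If x_{n+1} = 2x_n - x_{n-1}, then:
x_{n+1} - x_n = x_n - x_{n-1}
The first difference is constant throughout the sequence.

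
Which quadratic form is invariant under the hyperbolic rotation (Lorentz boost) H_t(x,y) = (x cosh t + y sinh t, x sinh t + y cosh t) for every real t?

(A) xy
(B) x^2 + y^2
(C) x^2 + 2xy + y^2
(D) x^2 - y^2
D

Write x' = x cosh t + y sinh t, y' = x sinh t + y cosh t and substitute into each option:
(A) xy: (x cosh t + y sinh t)(x sinh t + y cosh t) = xy(cosh^2 t + sinh^2 t) + (x^2 + y^2) sinh t cosh t = xy cosh 2t + (x^2 + y^2)(sinh 2t)/2   [not invariant for t != 0]
(B) x^2 + y^2: (x cosh t + y sinh t)^2 + (x sinh t + y cosh t)^2 = (x^2 + y^2)(cosh^2 t + sinh^2 t) + 4xy sinh t cosh t = (x^2 + y^2) cosh 2t + 2xy sinh 2t   [not invariant for t != 0]
(C) x^2 + 2xy + y^2: (x' + y')^2 with x' + y' = (x + y)(cosh t + sinh t) = (x + y)e^t, so it becomes (x + y)^2 e^(2t)   [not invariant for t != 0]
(D) x^2 - y^2: (x cosh t + y sinh t)^2 - (x sinh t + y cosh t)^2 = x^2(cosh^2 t - sinh^2 t) + 2xy(cosh t sinh t - sinh t cosh t) + y^2(sinh^2 t - cosh^2 t) = x^2 - y^2   [invariant, using cosh^2 t - sinh^2 t = 1]

Only (D) x^2 - y^2 is unchanged; it is the Minkowski form preserved by Lorentz boosts, just as x^2 + y^2 is preserved by ordinary rotations.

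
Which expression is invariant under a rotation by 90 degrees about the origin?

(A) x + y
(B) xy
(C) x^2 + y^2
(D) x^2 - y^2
C

A rotation by 90 degrees sends (x, y) to (-y, x).
Substitute the transformed coordinates into each option and compare with the original:
(A) x + y  ->  (-y) + (x) = x - y   [differs from x + y: not invariant]
(B) xy  ->  (-y)(x) = -xy   [differs from xy: not invariant]
(C) x^2 + y^2  ->  (-y)^2 + (x)^2 = x^2 + y^2   [equals x^2 + y^2: invariant]
(D) x^2 - y^2  ->  (-y)^2 - (x)^2 = -x^2 + y^2   [differs from x^2 - y^2: not invariant]

Only option (C), x^2 + y^2, is unchanged by the transformation.
Geometrically, x^2 + y^2 is the squared distance from the origin, which every rotation about the origin preserves.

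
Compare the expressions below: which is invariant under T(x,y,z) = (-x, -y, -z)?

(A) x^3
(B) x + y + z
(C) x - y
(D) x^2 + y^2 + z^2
D

Apply T(x,y,z) = (-x, -y, -z) to each option, i.e. replace (x, y, z) by the transformed coordinates.
Substitute the transformed coordinates into each option and compare with the original:
(A) x^3  ->  (-x)^3 = -x^3   [differs from x^3: not invariant]
(B) x + y + z  ->  (-x) + (-y) + (-z) = -x - y - z   [differs from x + y + z: not invariant]
(C) x - y  ->  (-x) - (-y) = -x + y   [differs from x - y: not invariant]
(D) x^2 + y^2 + z^2  ->  (-x)^2 + (-y)^2 + (-z)^2 = x^2 + y^2 + z^2   [equals x^2 + y^2 + z^2: invariant]

Only option (D), x^2 + y^2 + z^2, is unchanged by the transformation.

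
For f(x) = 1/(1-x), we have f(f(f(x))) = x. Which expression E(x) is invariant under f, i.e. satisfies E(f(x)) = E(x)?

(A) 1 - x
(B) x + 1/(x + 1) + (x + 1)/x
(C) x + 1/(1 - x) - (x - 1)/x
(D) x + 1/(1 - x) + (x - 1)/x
D

Replace x by f(x) = 1/(1 - x) in each option and simplify. As a quick numerical cross-check, also compare E(4) with E(f(4)) = E(-1/3).

(A) 1 - x  ->  1 - (1/(1 - x)) = x/(x - 1); check: E(4) = -3 but E(-1/3) = 4/3.   [not invariant]
(B) x + 1/(x + 1) + (x + 1)/x  ->  (1/(1 - x)) + 1/((1/(1 - x)) + 1) + ((1/(1 - x)) + 1)/(1/(1 - x)) = (-x^3 + 6x^2 - 11x + 7)/(x^2 - 3x + 2); check: E(4) = 109/20 but E(-1/3) = -5/6.   [not invariant]
(C) x + 1/(1 - x) - (x - 1)/x  ->  (1/(1 - x)) + 1/(1 - (1/(1 - x))) - ((1/(1 - x)) - 1)/(1/(1 - x)) = (x^2(1 - x) - x + (x - 1)^2)/(x(x - 1)); check: E(4) = 35/12 but E(-1/3) = -43/12.   [not invariant]
(D) x + 1/(1 - x) + (x - 1)/x  ->  (1/(1 - x)) + 1/(1 - (1/(1 - x))) + ((1/(1 - x)) - 1)/(1/(1 - x)), which simplifies back to x + 1/(1 - x) + (x - 1)/x; check: E(4) = 53/12, E(-1/3) = 53/12.   [invariant]

Only (D) is unchanged. Indeed f(f(x)) = 1/(1 - 1/(1-x)) = (1-x)/(-x) = (x-1)/x, so E(x) = x + f(x) + f(f(x)) is the sum over the whole 3-cycle; applying f just permutes the three terms cyclically (x -> f(x) -> f(f(x)) -> x), leaving the sum unchanged.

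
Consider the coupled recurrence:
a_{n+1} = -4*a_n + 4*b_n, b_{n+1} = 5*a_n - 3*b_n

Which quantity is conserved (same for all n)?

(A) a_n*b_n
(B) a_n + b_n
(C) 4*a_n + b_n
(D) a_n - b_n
B

Replace a_n by a_{n+1} = -4*a_n + 4*b_n and b_n by b_{n+1} = 5*a_n - 3*b_n in each option and simplify:
(A) a_n*b_n  ->  (-4*a_n + 4*b_n)*(5*a_n - 3*b_n) = -20*a_n^2 + 32*a_n*b_n - 12*b_n^2   [not conserved]
(B) a_n + b_n  ->  (-4*a_n + 4*b_n) + (5*a_n - 3*b_n) = a_n + b_n   [conserved]
(C) 4*a_n + b_n  ->  4*(-4*a_n + 4*b_n) + (5*a_n - 3*b_n) = -11*a_n + 13*b_n   [not conserved]
(D) a_n - b_n  ->  (-4*a_n + 4*b_n) - (5*a_n - 3*b_n) = -9*a_n + 7*b_n   [not conserved]

Only (B) a_n + b_n returns to itself after one step, so it is the conserved quantity.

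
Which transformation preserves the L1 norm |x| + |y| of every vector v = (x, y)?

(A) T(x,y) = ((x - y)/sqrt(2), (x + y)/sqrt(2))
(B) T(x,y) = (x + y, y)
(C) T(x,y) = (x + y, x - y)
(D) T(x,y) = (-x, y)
D

A transformation preserves a norm if ||T(v)|| = ||v|| for every v; a single vector where the norm changes rules an option out.

(A) T(x,y) = ((x - y)/sqrt(2), (x + y)/sqrt(2)): v = (1, 0) has norm |1| + |0| = 1, but T(v) = (sqrt(2)/2, sqrt(2)/2) has norm sqrt(2) -- not preserved.
(B) T(x,y) = (x + y, y): v = (0, 1) has norm |0| + |1| = 1, but T(v) = (1, 1) has norm 2 -- not preserved.
(C) T(x,y) = (x + y, x - y): v = (1, 0) has norm |1| + |0| = 1, but T(v) = (1, 1) has norm 2 -- not preserved.
(D) T(x,y) = (-x, y): preserves the norm -- it only permutes the coordinates and/or flips signs, which leaves |x| + |y| unchanged.

Therefore the answer is (D).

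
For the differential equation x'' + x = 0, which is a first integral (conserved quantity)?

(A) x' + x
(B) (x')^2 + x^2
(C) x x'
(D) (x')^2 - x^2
B

A first integral I satisfies dI/dt = 0 along every solution. Differentiate each option and use the equation of motion:
(A) d/dt[x' + x] = x'' + x' = -x + x', not identically 0
(B) d/dt[(x')^2 + x^2] = 2x'x'' + 2x x' = 2x'(-x) + 2x x' = 0
(C) d/dt[x x'] = (x')^2 + x x'' = (x')^2 - x^2, not identically 0
(D) d/dt[(x')^2 - x^2] = 2x'x'' - 2x x' = -4x x', not identically 0

Only (B) has zero time-derivative. So the energy-like quantity (x')^2 + x^2 is the first integral.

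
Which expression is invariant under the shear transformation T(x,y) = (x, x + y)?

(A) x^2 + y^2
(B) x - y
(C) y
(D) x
D

Under the shear T(x,y) = (x, x + y):
Substitute the transformed coordinates into each option and compare with the original:
(A) x^2 + y^2  ->  (x)^2 + (x + y)^2 = 2x^2 + 2xy + y^2   [differs from x^2 + y^2: not invariant]
(B) x - y  ->  (x) - (x + y) = -y   [differs from x - y: not invariant]
(C) y  ->  (x + y) = x + y   [differs from y: not invariant]
(D) x  ->  (x) = x   [equals x: invariant]

Only option (D), x, is unchanged by the transformation.
A vertical shear moves points parallel to the y-axis, so the x-coordinate (and any function of x alone) is unchanged.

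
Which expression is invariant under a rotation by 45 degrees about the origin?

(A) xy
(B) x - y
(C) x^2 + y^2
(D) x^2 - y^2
C

A rotation by 45 degrees sends (x, y) to (sqrt(2)x/2 - sqrt(2)y/2, sqrt(2)x/2 + sqrt(2)y/2).
Substitute the transformed coordinates into each option and compare with the original:
(A) xy  ->  (sqrt(2)x/2 - sqrt(2)y/2)(sqrt(2)x/2 + sqrt(2)y/2) = x^2/2 - y^2/2   [differs from xy: not invariant]
(B) x - y  ->  (sqrt(2)x/2 - sqrt(2)y/2) - (sqrt(2)x/2 + sqrt(2)y/2) = -sqrt(2)y   [differs from x - y: not invariant]
(C) x^2 + y^2  ->  (sqrt(2)x/2 - sqrt(2)y/2)^2 + (sqrt(2)x/2 + sqrt(2)y/2)^2 = x^2 + y^2   [equals x^2 + y^2: invariant]
(D) x^2 - y^2  ->  (sqrt(2)x/2 - sqrt(2)y/2)^2 - (sqrt(2)x/2 + sqrt(2)y/2)^2 = -2xy   [differs from x^2 - y^2: not invariant]

Only option (C), x^2 + y^2, is unchanged by the transformation.
Geometrically, x^2 + y^2 is the squared distance from the origin, which every rotation about the origin preserves.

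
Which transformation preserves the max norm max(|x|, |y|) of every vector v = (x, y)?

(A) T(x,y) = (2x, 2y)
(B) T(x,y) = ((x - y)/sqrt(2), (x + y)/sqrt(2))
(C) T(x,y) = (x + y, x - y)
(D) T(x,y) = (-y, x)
D

A transformation preserves a norm if ||T(v)|| = ||v|| for every v; a single vector where the norm changes rules an option out.

(A) T(x,y) = (2x, 2y): v = (1, 0) has norm max(|1|, |0|) = 1, but T(v) = (2, 0) has norm 2 -- not preserved.
(B) T(x,y) = ((x - y)/sqrt(2), (x + y)/sqrt(2)): v = (1, 0) has norm max(|1|, |0|) = 1, but T(v) = (sqrt(2)/2, sqrt(2)/2) has norm sqrt(2)/2 -- not preserved.
(C) T(x,y) = (x + y, x - y): v = (1, 1) has norm max(|1|, |1|) = 1, but T(v) = (2, 0) has norm 2 -- not preserved.
(D) T(x,y) = (-y, x): preserves the norm -- it only permutes the coordinates and/or flips signs, which leaves max(|x|, |y|) unchanged.

Therefore the answer is (D).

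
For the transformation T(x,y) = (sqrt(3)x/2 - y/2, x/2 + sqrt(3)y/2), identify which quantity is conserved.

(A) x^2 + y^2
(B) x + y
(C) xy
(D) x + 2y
A

An expression E(x,y) is invariant under T if E(T(x,y)) = E(x,y). Here T(x,y) = (sqrt(3)x/2 - y/2, x/2 + sqrt(3)y/2).
Substitute the transformed coordinates into each option and compare with the original:
(A) x^2 + y^2  ->  (sqrt(3)x/2 - y/2)^2 + (x/2 + sqrt(3)y/2)^2 = x^2 + y^2   [equals x^2 + y^2: invariant]
(B) x + y  ->  (sqrt(3)x/2 - y/2) + (x/2 + sqrt(3)y/2) = x/2 + sqrt(3)x/2 - y/2 + sqrt(3)y/2   [differs from x + y: not invariant]
(C) xy  ->  (sqrt(3)x/2 - y/2)(x/2 + sqrt(3)y/2) = sqrt(3)x^2/4 + xy/2 - sqrt(3)y^2/4   [differs from xy: not invariant]
(D) x + 2y  ->  (sqrt(3)x/2 - y/2) + 2(x/2 + sqrt(3)y/2) = sqrt(3)x/2 + x - y/2 + sqrt(3)y   [differs from x + 2y: not invariant]

Only option (A), x^2 + y^2, is unchanged by the transformation.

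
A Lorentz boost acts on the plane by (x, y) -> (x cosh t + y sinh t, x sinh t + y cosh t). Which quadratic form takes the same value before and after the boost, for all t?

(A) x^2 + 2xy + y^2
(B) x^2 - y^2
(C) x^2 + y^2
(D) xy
B

Write x' = x cosh t + y sinh t, y' = x sinh t + y cosh t and substitute into each option:
(A) x^2 + 2xy + y^2: (x' + y')^2 with x' + y' = (x + y)(cosh t + sinh t) = (x + y)e^t, so it becomes (x + y)^2 e^(2t)   [not invariant for t != 0]
(B) x^2 - y^2: (x cosh t + y sinh t)^2 - (x sinh t + y cosh t)^2 = x^2(cosh^2 t - sinh^2 t) + 2xy(cosh t sinh t - sinh t cosh t) + y^2(sinh^2 t - cosh^2 t) = x^2 - y^2   [invariant, using cosh^2 t - sinh^2 t = 1]
(C) x^2 + y^2: (x cosh t + y sinh t)^2 + (x sinh t + y cosh t)^2 = (x^2 + y^2)(cosh^2 t + sinh^2 t) + 4xy sinh t cosh t = (x^2 + y^2) cosh 2t + 2xy sinh 2t   [not invariant for t != 0]
(D) xy: (x cosh t + y sinh t)(x sinh t + y cosh t) = xy(cosh^2 t + sinh^2 t) + (x^2 + y^2) sinh t cosh t = xy cosh 2t + (x^2 + y^2)(sinh 2t)/2   [not invariant for t != 0]

Only (B) x^2 - y^2 is unchanged; it is the Minkowski form preserved by Lorentz boosts, just as x^2 + y^2 is preserved by ordinary rotations.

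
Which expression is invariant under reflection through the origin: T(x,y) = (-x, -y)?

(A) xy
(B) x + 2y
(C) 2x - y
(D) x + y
A

The map is reflection through the origin: T(x,y) = (-x, -y).
Substitute the transformed coordinates into each option and compare with the original:
(A) xy  ->  (-x)(-y) = xy   [equals xy: invariant]
(B) x + 2y  ->  (-x) + 2(-y) = -x - 2y   [differs from x + 2y: not invariant]
(C) 2x - y  ->  2(-x) - (-y) = -2x + y   [differs from 2x - y: not invariant]
(D) x + y  ->  (-x) + (-y) = -x - y   [differs from x + y: not invariant]

Only option (A), xy, is unchanged by the transformation.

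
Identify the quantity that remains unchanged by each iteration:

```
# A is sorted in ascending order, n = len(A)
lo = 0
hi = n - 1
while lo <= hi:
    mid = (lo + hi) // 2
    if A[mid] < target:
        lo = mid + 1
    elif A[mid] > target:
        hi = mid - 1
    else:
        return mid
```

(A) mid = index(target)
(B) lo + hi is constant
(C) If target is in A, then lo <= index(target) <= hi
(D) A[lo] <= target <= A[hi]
C

A loop invariant must hold before the first iteration and be re-established by every execution of the body.

(C) If target is in A, then lo <= index(target) <= hi: Before the loop [lo, hi] = [0, n-1] covers every index. When A[mid] < target, sortedness puts target strictly to the right of mid, so setting lo = mid + 1 keeps index(target) in [lo, hi]; symmetrically for hi = mid - 1. Hence 'if target is in A then lo <= index(target) <= hi' holds after every iteration, and when lo > hi it proves target is absent.

The other options fail:
(A) mid = index(target): mid is just the current probe; it equals index(target) only on the iteration that returns.
(B) lo + hi is constant: each iteration moves exactly one of lo, hi, so lo + hi changes (e.g. 0 + (n-1) becomes (mid+1) + (n-1)).
(D) A[lo] <= target <= A[hi]: fails when target is not in A (e.g. target < A[0] already violates it before the loop), so it is not maintained in general.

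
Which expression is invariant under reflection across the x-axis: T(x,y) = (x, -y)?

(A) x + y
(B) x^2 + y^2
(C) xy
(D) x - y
B

The map is reflection across the x-axis: T(x,y) = (x, -y).
Substitute the transformed coordinates into each option and compare with the original:
(A) x + y  ->  (x) + (-y) = x - y   [differs from x + y: not invariant]
(B) x^2 + y^2  ->  (x)^2 + (-y)^2 = x^2 + y^2   [equals x^2 + y^2: invariant]
(C) xy  ->  (x)(-y) = -xy   [differs from xy: not invariant]
(D) x - y  ->  (x) - (-y) = x + y   [differs from x - y: not invariant]

Only option (B), x^2 + y^2, is unchanged by the transformation.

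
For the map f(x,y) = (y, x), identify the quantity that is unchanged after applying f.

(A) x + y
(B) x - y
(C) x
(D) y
A

For f(x,y) = (y, x):
After applying f: x' = y, y' = x. So x' + y' = y + x = x + y.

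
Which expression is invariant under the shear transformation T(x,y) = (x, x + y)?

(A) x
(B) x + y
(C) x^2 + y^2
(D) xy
A

Under the shear T(x,y) = (x, x + y):
Substitute the transformed coordinates into each option and compare with the original:
(A) x  ->  (x) = x   [equals x: invariant]
(B) x + y  ->  (x) + (x + y) = 2x + y   [differs from x + y: not invariant]
(C) x^2 + y^2  ->  (x)^2 + (x + y)^2 = 2x^2 + 2xy + y^2   [differs from x^2 + y^2: not invariant]
(D) xy  ->  (x)(x + y) = x^2 + xy   [differs from xy: not invariant]

Only option (A), x, is unchanged by the transformation.
A vertical shear moves points parallel to the y-axis, so the x-coordinate (and any function of x alone) is unchanged.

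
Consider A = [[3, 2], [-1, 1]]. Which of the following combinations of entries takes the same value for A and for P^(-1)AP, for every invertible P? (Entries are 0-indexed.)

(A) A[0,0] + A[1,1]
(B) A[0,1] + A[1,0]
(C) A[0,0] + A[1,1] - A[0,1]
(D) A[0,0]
A

A[0,0] + A[1,1] is the trace of A. By the cyclic property of the trace, tr(P^(-1)AP) = tr(APP^(-1)) = tr(A), so it is the same for every matrix similar to A.

The other combinations are not similarity invariants. For example, take P = [[1, 1], [0, 1]] (det P = 1), so P^(-1) = [[1, -1], [0, 1]] and
B = P^(-1)AP = [[4, 5], [-1, 0]].
Evaluating each option on A and on B:
(A) A[0,0] + A[1,1]: 4 for A, 4 for B -> unchanged
(B) A[0,1] + A[1,0]: 1 for A, 4 for B -> changes
(C) A[0,0] + A[1,1] - A[0,1]: 2 for A, -1 for B -> changes
(D) A[0,0]: 3 for A, 4 for B -> changes

Only (A) A[0,0] + A[1,1] = 4 survives (and it does so for every P, not just this one), so it is the invariant.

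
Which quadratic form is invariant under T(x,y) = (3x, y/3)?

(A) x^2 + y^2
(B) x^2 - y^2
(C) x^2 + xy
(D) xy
D

T multiplies x by 3 and divides y by 3.
Substitute the transformed coordinates into each option and compare with the original:
(A) x^2 + y^2  ->  (3x)^2 + (y/3)^2 = 9x^2 + y^2/9   [differs from x^2 + y^2: not invariant]
(B) x^2 - y^2  ->  (3x)^2 - (y/3)^2 = 9x^2 - y^2/9   [differs from x^2 - y^2: not invariant]
(C) x^2 + xy  ->  (3x)^2 + (3x)(y/3) = 9x^2 + xy   [differs from x^2 + xy: not invariant]
(D) xy  ->  (3x)(y/3) = xy   [equals xy: invariant]

Only option (D), xy, is unchanged by the transformation.
The factors 3 and 1/3 cancel only in the pure product xy.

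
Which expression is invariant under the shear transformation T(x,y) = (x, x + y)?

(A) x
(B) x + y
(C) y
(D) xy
A

Under the shear T(x,y) = (x, x + y):
Substitute the transformed coordinates into each option and compare with the original:
(A) x  ->  (x) = x   [equals x: invariant]
(B) x + y  ->  (x) + (x + y) = 2x + y   [differs from x + y: not invariant]
(C) y  ->  (x + y) = x + y   [differs from y: not invariant]
(D) xy  ->  (x)(x + y) = x^2 + xy   [differs from xy: not invariant]

Only option (A), x, is unchanged by the transformation.
A vertical shear moves points parallel to the y-axis, so the x-coordinate (and any function of x alone) is unchanged.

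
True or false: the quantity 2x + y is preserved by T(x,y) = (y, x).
False

Substitute T(x,y) = (y, x) into the expression and compare with the original.

Original: 2x + y
After applying T: 2(y) + (x) = x + 2y

This differs from the original 2x + y (difference: -x + y), so the expression is NOT invariant.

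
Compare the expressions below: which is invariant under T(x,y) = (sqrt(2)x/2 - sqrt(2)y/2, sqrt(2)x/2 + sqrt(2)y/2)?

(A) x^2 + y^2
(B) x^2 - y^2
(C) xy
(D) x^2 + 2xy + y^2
A

An expression E(x,y) is invariant under T if E(T(x,y)) = E(x,y). Here T(x,y) = (sqrt(2)x/2 - sqrt(2)y/2, sqrt(2)x/2 + sqrt(2)y/2).
Substitute the transformed coordinates into each option and compare with the original:
(A) x^2 + y^2  ->  (sqrt(2)x/2 - sqrt(2)y/2)^2 + (sqrt(2)x/2 + sqrt(2)y/2)^2 = x^2 + y^2   [equals x^2 + y^2: invariant]
(B) x^2 - y^2  ->  (sqrt(2)x/2 - sqrt(2)y/2)^2 - (sqrt(2)x/2 + sqrt(2)y/2)^2 = -2xy   [differs from x^2 - y^2: not invariant]
(C) xy  ->  (sqrt(2)x/2 - sqrt(2)y/2)(sqrt(2)x/2 + sqrt(2)y/2) = x^2/2 - y^2/2   [differs from xy: not invariant]
(D) x^2 + 2xy + y^2  ->  (sqrt(2)x/2 - sqrt(2)y/2)^2 + 2(sqrt(2)x/2 - sqrt(2)y/2)(sqrt(2)x/2 + sqrt(2)y/2) + (sqrt(2)x/2 + sqrt(2)y/2)^2 = 2x^2   [differs from x^2 + 2xy + y^2: not invariant]

Only option (A), x^2 + y^2, is unchanged by the transformation.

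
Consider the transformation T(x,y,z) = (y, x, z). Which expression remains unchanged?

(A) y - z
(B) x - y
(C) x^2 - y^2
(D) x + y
D

Apply T(x,y,z) = (y, x, z) to each option, i.e. replace (x, y, z) by the transformed coordinates.
Substitute the transformed coordinates into each option and compare with the original:
(A) y - z  ->  (x) - (z) = x - z   [differs from y - z: not invariant]
(B) x - y  ->  (y) - (x) = -x + y   [differs from x - y: not invariant]
(C) x^2 - y^2  ->  (y)^2 - (x)^2 = -x^2 + y^2   [differs from x^2 - y^2: not invariant]
(D) x + y  ->  (y) + (x) = x + y   [equals x + y: invariant]

Only option (D), x + y, is unchanged by the transformation.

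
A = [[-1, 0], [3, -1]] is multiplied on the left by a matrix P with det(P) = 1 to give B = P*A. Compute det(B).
1

By the multiplicative property of determinants, det(B) = det(P*A) = det(P) * det(A) = det(A),
so the determinant is invariant under multiplication by any determinant-1 matrix; we just need det(A).

det(A) = (-1)(-1) - (0)(3) = 1 - 0 = 1

Therefore det(B) = 1 * 1 = 1.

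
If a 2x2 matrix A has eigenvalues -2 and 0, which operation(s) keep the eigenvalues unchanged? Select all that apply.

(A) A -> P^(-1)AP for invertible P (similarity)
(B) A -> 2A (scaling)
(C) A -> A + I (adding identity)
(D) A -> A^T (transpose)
A and D

Eigenvalues are preserved by:
1. Similarity transformations: A -> P^(-1)AP (same characteristic polynomial)
2. Transpose: A^T has the same eigenvalues as A

Eigenvalues are NOT preserved by:
- Adding identity: eigenvalues become -2+1, 0+1
- Scaling: eigenvalues become -4, 0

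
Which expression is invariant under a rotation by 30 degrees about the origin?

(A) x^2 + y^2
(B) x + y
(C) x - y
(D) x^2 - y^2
A

A rotation by 30 degrees sends (x, y) to (sqrt(3)x/2 - y/2, x/2 + sqrt(3)y/2).
Substitute the transformed coordinates into each option and compare with the original:
(A) x^2 + y^2  ->  (sqrt(3)x/2 - y/2)^2 + (x/2 + sqrt(3)y/2)^2 = x^2 + y^2   [equals x^2 + y^2: invariant]
(B) x + y  ->  (sqrt(3)x/2 - y/2) + (x/2 + sqrt(3)y/2) = x/2 + sqrt(3)x/2 - y/2 + sqrt(3)y/2   [differs from x + y: not invariant]
(C) x - y  ->  (sqrt(3)x/2 - y/2) - (x/2 + sqrt(3)y/2) = -x/2 + sqrt(3)x/2 - sqrt(3)y/2 - y/2   [differs from x - y: not invariant]
(D) x^2 - y^2  ->  (sqrt(3)x/2 - y/2)^2 - (x/2 + sqrt(3)y/2)^2 = x^2/2 - sqrt(3)xy - y^2/2   [differs from x^2 - y^2: not invariant]

Only option (A), x^2 + y^2, is unchanged by the transformation.
Geometrically, x^2 + y^2 is the squared distance from the origin, which every rotation about the origin preserves.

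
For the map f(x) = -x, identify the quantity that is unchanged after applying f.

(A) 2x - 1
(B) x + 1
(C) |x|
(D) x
C

For f(x) = -x:
Applying f replaces x by -x. Since |-x| = |x|, the absolute value is unchanged by f, whereas x -> -x, 2x - 1 -> -2x - 1 and x + 1 -> -x + 1 all change.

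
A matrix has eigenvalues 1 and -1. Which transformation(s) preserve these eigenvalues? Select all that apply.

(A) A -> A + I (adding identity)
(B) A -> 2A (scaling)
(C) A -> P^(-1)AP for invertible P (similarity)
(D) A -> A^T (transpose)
C and D

Eigenvalues are preserved by:
1. Similarity transformations: A -> P^(-1)AP (same characteristic polynomial)
2. Transpose: A^T has the same eigenvalues as A

Eigenvalues are NOT preserved by:
- Adding identity: eigenvalues become 1+1, -1+1
- Scaling: eigenvalues become 2, -2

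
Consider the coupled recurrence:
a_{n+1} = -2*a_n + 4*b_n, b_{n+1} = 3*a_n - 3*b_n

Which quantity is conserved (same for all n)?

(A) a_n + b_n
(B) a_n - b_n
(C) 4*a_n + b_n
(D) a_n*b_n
A

Replace a_n by a_{n+1} = -2*a_n + 4*b_n and b_n by b_{n+1} = 3*a_n - 3*b_n in each option and simplify:
(A) a_n + b_n  ->  (-2*a_n + 4*b_n) + (3*a_n - 3*b_n) = a_n + b_n   [conserved]
(B) a_n - b_n  ->  (-2*a_n + 4*b_n) - (3*a_n - 3*b_n) = -5*a_n + 7*b_n   [not conserved]
(C) 4*a_n + b_n  ->  4*(-2*a_n + 4*b_n) + (3*a_n - 3*b_n) = -5*a_n + 13*b_n   [not conserved]
(D) a_n*b_n  ->  (-2*a_n + 4*b_n)*(3*a_n - 3*b_n) = -6*a_n^2 + 18*a_n*b_n - 12*b_n^2   [not conserved]

Only (A) a_n + b_n returns to itself after one step, so it is the conserved quantity.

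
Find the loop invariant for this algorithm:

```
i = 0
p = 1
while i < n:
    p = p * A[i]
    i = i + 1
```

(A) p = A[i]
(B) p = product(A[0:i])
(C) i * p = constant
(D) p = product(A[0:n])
B

A loop invariant must hold before the first iteration and be re-established by every execution of the body.

(B) p = product(A[0:i]): Initially i = 0 and p = 1 = product of the empty slice A[0:0]. If p = product(A[0:i]) holds at the top of an iteration, the body sets p to product(A[0:i]) * A[i] = product(A[0:i+1]) and then i to i+1, so the property is restored. At exit i = n, giving p = product(A[0:n]).

The other options fail:
(A) p = A[i]: after the first iteration p = A[0] but i = 1; in general p is a product of several elements, not a single one.
(C) i * p = constant: initially i * p = 0, but after one iteration it is 1 * A[0], which is nonzero in general.
(D) p = product(A[0:n]): false before the loop (p = 1, not the full product) -- it only becomes true at exit.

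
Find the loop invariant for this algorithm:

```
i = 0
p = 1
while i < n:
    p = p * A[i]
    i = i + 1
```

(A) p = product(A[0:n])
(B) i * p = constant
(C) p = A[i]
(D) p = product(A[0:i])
D

A loop invariant must hold before the first iteration and be re-established by every execution of the body.

(D) p = product(A[0:i]): Initially i = 0 and p = 1 = product of the empty slice A[0:0]. If p = product(A[0:i]) holds at the top of an iteration, the body sets p to product(A[0:i]) * A[i] = product(A[0:i+1]) and then i to i+1, so the property is restored. At exit i = n, giving p = product(A[0:n]).

The other options fail:
(A) p = product(A[0:n]): false before the loop (p = 1, not the full product) -- it only becomes true at exit.
(B) i * p = constant: initially i * p = 0, but after one iteration it is 1 * A[0], which is nonzero in general.
(C) p = A[i]: after the first iteration p = A[0] but i = 1; in general p is a product of several elements, not a single one.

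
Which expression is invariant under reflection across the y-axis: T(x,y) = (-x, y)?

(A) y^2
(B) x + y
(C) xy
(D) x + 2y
A

The map is reflection across the y-axis: T(x,y) = (-x, y).
Substitute the transformed coordinates into each option and compare with the original:
(A) y^2  ->  (y)^2 = y^2   [equals y^2: invariant]
(B) x + y  ->  (-x) + (y) = -x + y   [differs from x + y: not invariant]
(C) xy  ->  (-x)(y) = -xy   [differs from xy: not invariant]
(D) x + 2y  ->  (-x) + 2(y) = -x + 2y   [differs from x + 2y: not invariant]

Only option (A), y^2, is unchanged by the transformation.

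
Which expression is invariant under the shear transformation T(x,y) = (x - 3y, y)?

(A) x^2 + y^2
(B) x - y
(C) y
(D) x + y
C

Under the shear T(x,y) = (x - 3y, y):
Substitute the transformed coordinates into each option and compare with the original:
(A) x^2 + y^2  ->  (x - 3y)^2 + (y)^2 = x^2 - 6xy + 10y^2   [differs from x^2 + y^2: not invariant]
(B) x - y  ->  (x - 3y) - (y) = x - 4y   [differs from x - y: not invariant]
(C) y  ->  (y) = y   [equals y: invariant]
(D) x + y  ->  (x - 3y) + (y) = x - 2y   [differs from x + y: not invariant]

Only option (C), y, is unchanged by the transformation.
A horizontal shear moves points parallel to the x-axis, so the y-coordinate (and any function of y alone) is unchanged.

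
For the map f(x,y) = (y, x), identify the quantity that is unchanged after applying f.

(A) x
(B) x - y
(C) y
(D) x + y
D

For f(x,y) = (y, x):
After applying f: x' = y, y' = x. So x' + y' = y + x = x + y.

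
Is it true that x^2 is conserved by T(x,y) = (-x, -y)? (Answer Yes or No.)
Yes

Substitute T(x,y) = (-x, -y) into the expression and compare with the original.

Original: x^2
After applying T: (-x)^2 = x^2

This is identical to the original x^2, so the expression is invariant.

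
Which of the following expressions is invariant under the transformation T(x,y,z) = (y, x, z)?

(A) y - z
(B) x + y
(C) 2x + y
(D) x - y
B

Apply T(x,y,z) = (y, x, z) to each option, i.e. replace (x, y, z) by the transformed coordinates.
Substitute the transformed coordinates into each option and compare with the original:
(A) y - z  ->  (x) - (z) = x - z   [differs from y - z: not invariant]
(B) x + y  ->  (y) + (x) = x + y   [equals x + y: invariant]
(C) 2x + y  ->  2(y) + (x) = x + 2y   [differs from 2x + y: not invariant]
(D) x - y  ->  (y) - (x) = -x + y   [differs from x - y: not invariant]

Only option (B), x + y, is unchanged by the transformation.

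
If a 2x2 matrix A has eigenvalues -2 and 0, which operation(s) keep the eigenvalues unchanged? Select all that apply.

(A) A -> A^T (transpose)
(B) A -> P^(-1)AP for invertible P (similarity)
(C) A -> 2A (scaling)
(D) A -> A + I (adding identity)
A and B

Eigenvalues are preserved by:
1. Similarity transformations: A -> P^(-1)AP (same characteristic polynomial)
2. Transpose: A^T has the same eigenvalues as A

Eigenvalues are NOT preserved by:
- Adding identity: eigenvalues become -2+1, 0+1
- Scaling: eigenvalues become -4, 0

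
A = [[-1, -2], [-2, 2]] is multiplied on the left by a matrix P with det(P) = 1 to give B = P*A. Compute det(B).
-6

By the multiplicative property of determinants, det(B) = det(P*A) = det(P) * det(A) = det(A),
so the determinant is invariant under multiplication by any determinant-1 matrix; we just need det(A).

det(A) = (-1)(2) - (-2)(-2) = -2 - 4 = -6

Therefore det(B) = 1 * (-6) = -6.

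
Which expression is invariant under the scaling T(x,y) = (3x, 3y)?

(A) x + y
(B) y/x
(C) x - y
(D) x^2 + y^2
B

Under the uniform scaling T(x,y) = (3x, 3y):
Substitute the transformed coordinates into each option and compare with the original:
(A) x + y  ->  (3x) + (3y) = 3x + 3y   [differs from x + y: not invariant]
(B) y/x  ->  (3y)/(3x) = y/x   [equals y/x: invariant]
(C) x - y  ->  (3x) - (3y) = 3x - 3y   [differs from x - y: not invariant]
(D) x^2 + y^2  ->  (3x)^2 + (3y)^2 = 9x^2 + 9y^2   [differs from x^2 + y^2: not invariant]

Only option (B), y/x, is unchanged by the transformation.
The common factor 3 cancels in a ratio of coordinates, while sums, products and sums of squares pick up factors of 3 or 9.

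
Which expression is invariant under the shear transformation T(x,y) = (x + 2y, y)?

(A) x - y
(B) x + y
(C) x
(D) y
D

Under the shear T(x,y) = (x + 2y, y):
Substitute the transformed coordinates into each option and compare with the original:
(A) x - y  ->  (x + 2y) - (y) = x + y   [differs from x - y: not invariant]
(B) x + y  ->  (x + 2y) + (y) = x + 3y   [differs from x + y: not invariant]
(C) x  ->  (x + 2y) = x + 2y   [differs from x: not invariant]
(D) y  ->  (y) = y   [equals y: invariant]

Only option (D), y, is unchanged by the transformation.
A horizontal shear moves points parallel to the x-axis, so the y-coordinate (and any function of y alone) is unchanged.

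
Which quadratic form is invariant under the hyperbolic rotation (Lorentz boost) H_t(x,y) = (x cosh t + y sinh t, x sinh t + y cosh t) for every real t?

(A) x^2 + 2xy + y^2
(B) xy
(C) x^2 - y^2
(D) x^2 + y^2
C

Write x' = x cosh t + y sinh t, y' = x sinh t + y cosh t and substitute into each option:
(A) x^2 + 2xy + y^2: (x' + y')^2 with x' + y' = (x + y)(cosh t + sinh t) = (x + y)e^t, so it becomes (x + y)^2 e^(2t)   [not invariant for t != 0]
(B) xy: (x cosh t + y sinh t)(x sinh t + y cosh t) = xy(cosh^2 t + sinh^2 t) + (x^2 + y^2) sinh t cosh t = xy cosh 2t + (x^2 + y^2)(sinh 2t)/2   [not invariant for t != 0]
(C) x^2 - y^2: (x cosh t + y sinh t)^2 - (x sinh t + y cosh t)^2 = x^2(cosh^2 t - sinh^2 t) + 2xy(cosh t sinh t - sinh t cosh t) + y^2(sinh^2 t - cosh^2 t) = x^2 - y^2   [invariant, using cosh^2 t - sinh^2 t = 1]
(D) x^2 + y^2: (x cosh t + y sinh t)^2 + (x sinh t + y cosh t)^2 = (x^2 + y^2)(cosh^2 t + sinh^2 t) + 4xy sinh t cosh t = (x^2 + y^2) cosh 2t + 2xy sinh 2t   [not invariant for t != 0]

Only (C) x^2 - y^2 is unchanged; it is the Minkowski form preserved by Lorentz boosts, just as x^2 + y^2 is preserved by ordinary rotations.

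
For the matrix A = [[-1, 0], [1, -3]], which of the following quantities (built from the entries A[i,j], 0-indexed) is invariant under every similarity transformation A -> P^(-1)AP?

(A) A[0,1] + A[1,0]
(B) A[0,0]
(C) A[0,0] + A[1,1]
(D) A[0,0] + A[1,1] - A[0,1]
C

A[0,0] + A[1,1] is the trace of A. By the cyclic property of the trace, tr(P^(-1)AP) = tr(APP^(-1)) = tr(A), so it is the same for every matrix similar to A.

The other combinations are not similarity invariants. For example, take P = [[1, 1], [0, 1]] (det P = 1), so P^(-1) = [[1, -1], [0, 1]] and
B = P^(-1)AP = [[-2, 1], [1, -2]].
Evaluating each option on A and on B:
(A) A[0,1] + A[1,0]: 1 for A, 2 for B -> changes
(B) A[0,0]: -1 for A, -2 for B -> changes
(C) A[0,0] + A[1,1]: -4 for A, -4 for B -> unchanged
(D) A[0,0] + A[1,1] - A[0,1]: -4 for A, -5 for B -> changes

Only (C) A[0,0] + A[1,1] = -4 survives (and it does so for every P, not just this one), so it is the invariant.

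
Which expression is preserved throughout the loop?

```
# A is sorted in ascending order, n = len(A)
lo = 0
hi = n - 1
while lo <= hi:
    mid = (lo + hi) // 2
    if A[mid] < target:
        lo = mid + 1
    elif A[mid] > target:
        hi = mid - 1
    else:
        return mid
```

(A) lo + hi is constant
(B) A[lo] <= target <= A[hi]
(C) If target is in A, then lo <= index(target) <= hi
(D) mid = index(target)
C

A loop invariant must hold before the first iteration and be re-established by every execution of the body.

(C) If target is in A, then lo <= index(target) <= hi: Before the loop [lo, hi] = [0, n-1] covers every index. When A[mid] < target, sortedness puts target strictly to the right of mid, so setting lo = mid + 1 keeps index(target) in [lo, hi]; symmetrically for hi = mid - 1. Hence 'if target is in A then lo <= index(target) <= hi' holds after every iteration, and when lo > hi it proves target is absent.

The other options fail:
(A) lo + hi is constant: each iteration moves exactly one of lo, hi, so lo + hi changes (e.g. 0 + (n-1) becomes (mid+1) + (n-1)).
(B) A[lo] <= target <= A[hi]: fails when target is not in A (e.g. target < A[0] already violates it before the loop), so it is not maintained in general.
(D) mid = index(target): mid is just the current probe; it equals index(target) only on the iteration that returns.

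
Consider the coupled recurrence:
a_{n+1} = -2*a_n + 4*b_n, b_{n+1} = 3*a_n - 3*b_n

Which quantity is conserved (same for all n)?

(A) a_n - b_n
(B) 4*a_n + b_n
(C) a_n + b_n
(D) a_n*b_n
C

Replace a_n by a_{n+1} = -2*a_n + 4*b_n and b_n by b_{n+1} = 3*a_n - 3*b_n in each option and simplify:
(A) a_n - b_n  ->  (-2*a_n + 4*b_n) - (3*a_n - 3*b_n) = -5*a_n + 7*b_n   [not conserved]
(B) 4*a_n + b_n  ->  4*(-2*a_n + 4*b_n) + (3*a_n - 3*b_n) = -5*a_n + 13*b_n   [not conserved]
(C) a_n + b_n  ->  (-2*a_n + 4*b_n) + (3*a_n - 3*b_n) = a_n + b_n   [conserved]
(D) a_n*b_n  ->  (-2*a_n + 4*b_n)*(3*a_n - 3*b_n) = -6*a_n^2 + 18*a_n*b_n - 12*b_n^2   [not conserved]

Only (C) a_n + b_n returns to itself after one step, so it is the conserved quantity.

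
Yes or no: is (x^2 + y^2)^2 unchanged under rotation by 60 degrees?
Yes

Applying rotation by 60 degrees: x' = x*cos(60 degrees) - y*sin(60 degrees) = x/2 - sqrt(3)y/2, y' = x*sin(60 degrees) + y*cos(60 degrees) = sqrt(3)x/2 + y/2

Substituting into (x^2 + y^2)^2:
((x/2 - sqrt(3)y/2)^2 + (sqrt(3)x/2 + y/2)^2)^2
= x^4 + 2x^2y^2 + y^4 = (x^2 + y^2)^2

This equals the original expression (x^2 + y^2)^2, so it IS invariant.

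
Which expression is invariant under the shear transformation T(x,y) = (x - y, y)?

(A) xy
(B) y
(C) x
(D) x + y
B

Under the shear T(x,y) = (x - y, y):
Substitute the transformed coordinates into each option and compare with the original:
(A) xy  ->  (x - y)(y) = xy - y^2   [differs from xy: not invariant]
(B) y  ->  (y) = y   [equals y: invariant]
(C) x  ->  (x - y) = x - y   [differs from x: not invariant]
(D) x + y  ->  (x - y) + (y) = x   [differs from x + y: not invariant]

Only option (B), y, is unchanged by the transformation.
A horizontal shear moves points parallel to the x-axis, so the y-coordinate (and any function of y alone) is unchanged.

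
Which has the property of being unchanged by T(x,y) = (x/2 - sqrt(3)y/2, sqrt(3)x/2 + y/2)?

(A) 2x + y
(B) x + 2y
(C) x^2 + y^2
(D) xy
C

An expression E(x,y) is invariant under T if E(T(x,y)) = E(x,y). Here T(x,y) = (x/2 - sqrt(3)y/2, sqrt(3)x/2 + y/2).
Substitute the transformed coordinates into each option and compare with the original:
(A) 2x + y  ->  2(x/2 - sqrt(3)y/2) + (sqrt(3)x/2 + y/2) = sqrt(3)x/2 + x - sqrt(3)y + y/2   [differs from 2x + y: not invariant]
(B) x + 2y  ->  (x/2 - sqrt(3)y/2) + 2(sqrt(3)x/2 + y/2) = x/2 + sqrt(3)x - sqrt(3)y/2 + y   [differs from x + 2y: not invariant]
(C) x^2 + y^2  ->  (x/2 - sqrt(3)y/2)^2 + (sqrt(3)x/2 + y/2)^2 = x^2 + y^2   [equals x^2 + y^2: invariant]
(D) xy  ->  (x/2 - sqrt(3)y/2)(sqrt(3)x/2 + y/2) = sqrt(3)x^2/4 - xy/2 - sqrt(3)y^2/4   [differs from xy: not invariant]

Only option (C), x^2 + y^2, is unchanged by the transformation.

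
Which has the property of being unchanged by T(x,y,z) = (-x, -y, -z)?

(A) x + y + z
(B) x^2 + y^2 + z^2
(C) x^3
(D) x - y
B

Apply T(x,y,z) = (-x, -y, -z) to each option, i.e. replace (x, y, z) by the transformed coordinates.
Substitute the transformed coordinates into each option and compare with the original:
(A) x + y + z  ->  (-x) + (-y) + (-z) = -x - y - z   [differs from x + y + z: not invariant]
(B) x^2 + y^2 + z^2  ->  (-x)^2 + (-y)^2 + (-z)^2 = x^2 + y^2 + z^2   [equals x^2 + y^2 + z^2: invariant]
(C) x^3  ->  (-x)^3 = -x^3   [differs from x^3: not invariant]
(D) x - y  ->  (-x) - (-y) = -x + y   [differs from x - y: not invariant]

Only option (B), x^2 + y^2 + z^2, is unchanged by the transformation.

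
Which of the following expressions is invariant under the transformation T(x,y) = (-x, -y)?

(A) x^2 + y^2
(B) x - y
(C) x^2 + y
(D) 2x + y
A

An expression E(x,y) is invariant under T if E(T(x,y)) = E(x,y). Here T(x,y) = (-x, -y).
Substitute the transformed coordinates into each option and compare with the original:
(A) x^2 + y^2  ->  (-x)^2 + (-y)^2 = x^2 + y^2   [equals x^2 + y^2: invariant]
(B) x - y  ->  (-x) - (-y) = -x + y   [differs from x - y: not invariant]
(C) x^2 + y  ->  (-x)^2 + (-y) = x^2 - y   [differs from x^2 + y: not invariant]
(D) 2x + y  ->  2(-x) + (-y) = -2x - y   [differs from 2x + y: not invariant]

Only option (A), x^2 + y^2, is unchanged by the transformation.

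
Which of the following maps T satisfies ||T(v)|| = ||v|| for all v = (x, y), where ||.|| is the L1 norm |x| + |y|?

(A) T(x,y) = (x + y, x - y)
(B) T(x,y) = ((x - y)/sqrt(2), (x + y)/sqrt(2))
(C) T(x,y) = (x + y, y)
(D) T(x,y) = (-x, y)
D

A transformation preserves a norm if ||T(v)|| = ||v|| for every v; a single vector where the norm changes rules an option out.

(A) T(x,y) = (x + y, x - y): v = (1, 0) has norm |1| + |0| = 1, but T(v) = (1, 1) has norm 2 -- not preserved.
(B) T(x,y) = ((x - y)/sqrt(2), (x + y)/sqrt(2)): v = (1, 0) has norm |1| + |0| = 1, but T(v) = (sqrt(2)/2, sqrt(2)/2) has norm sqrt(2) -- not preserved.
(C) T(x,y) = (x + y, y): v = (0, 1) has norm |0| + |1| = 1, but T(v) = (1, 1) has norm 2 -- not preserved.
(D) T(x,y) = (-x, y): preserves the norm -- it only permutes the coordinates and/or flips signs, which leaves |x| + |y| unchanged.

Therefore the answer is (D).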